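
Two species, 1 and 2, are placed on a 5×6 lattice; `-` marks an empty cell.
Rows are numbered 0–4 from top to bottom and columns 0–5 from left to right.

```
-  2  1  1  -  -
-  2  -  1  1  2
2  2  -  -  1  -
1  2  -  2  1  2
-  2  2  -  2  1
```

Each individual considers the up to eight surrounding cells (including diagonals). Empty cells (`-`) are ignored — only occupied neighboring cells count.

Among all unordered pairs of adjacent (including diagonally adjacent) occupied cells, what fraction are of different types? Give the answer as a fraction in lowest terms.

5/12

Scan each occupied cell's neighbors to the right and below (and the two forward diagonals) so each pair is counted once.
From row 0: 2 unlike of 7 pairs (running 2/7).
From row 1: 2 unlike of 7 pairs (running 4/14).
From row 2: 4 unlike of 8 pairs (running 8/22).
From row 3: 6 unlike of 12 pairs (running 14/34).
From row 4: 1 unlike of 2 pairs (running 15/36).
Total adjacent occupied pairs: 36; unlike-type pairs: 15.
15/36 reduces to 5/12.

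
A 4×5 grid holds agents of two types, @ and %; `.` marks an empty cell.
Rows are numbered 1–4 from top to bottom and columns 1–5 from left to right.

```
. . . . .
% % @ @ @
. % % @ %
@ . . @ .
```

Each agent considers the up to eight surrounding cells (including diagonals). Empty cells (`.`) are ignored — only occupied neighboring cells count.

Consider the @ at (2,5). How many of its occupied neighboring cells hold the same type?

2

Occupied neighbors of (2,5): (2,4)=@, (3,4)=@, (3,5)=%.
Same type (@): 2 of 3.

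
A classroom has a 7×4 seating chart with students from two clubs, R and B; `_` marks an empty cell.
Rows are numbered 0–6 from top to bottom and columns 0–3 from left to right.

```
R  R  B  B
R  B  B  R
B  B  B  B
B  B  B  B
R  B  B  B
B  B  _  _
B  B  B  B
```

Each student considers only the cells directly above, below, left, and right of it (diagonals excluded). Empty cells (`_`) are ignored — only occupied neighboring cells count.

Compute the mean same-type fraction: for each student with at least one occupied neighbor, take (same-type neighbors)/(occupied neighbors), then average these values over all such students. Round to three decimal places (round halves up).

Row 0: (0,0)R 2/2 · (0,1)R 1/3 · (0,2)B 2/3 · (0,3)B 1/2
Row 1: (1,0)R 1/3 · (1,1)B 2/4 · (1,2)B 3/4 · (1,3)R 0/3
Row 2: (2,0)B 2/3 · (2,1)B 4/4 · (2,2)B 4/4 · (2,3)B 2/3
Row 3: (3,0)B 2/3 · (3,1)B 4/4 · (3,2)B 4/4 · (3,3)B 3/3
Row 4: (4,0)R 0/3 · (4,1)B 3/4 · (4,2)B 3/3 · (4,3)B 2/2
Row 5: (5,0)B 2/3 · (5,1)B 3/3
Row 6: (6,0)B 2/2 · (6,1)B 3/3 · (6,2)B 2/2 · (6,3)B 1/1
Sum over 26 students: 2/2 + 1/3 + 2/3 + 1/2 + 1/3 + 2/4 + 3/4 + 0/3 + 2/3 + 4/4 + 4/4 + 2/3 + 2/3 + 4/4 + 4/4 + 3/3 + 0/3 + 3/4 + 3/3 + 2/2 + 2/3 + 3/3 + 2/2 + 3/3 + 2/2 + 1/1 = 39/2; mean = 39/2 ÷ 26 = 3/4 = 0.75 → 0.750.

0.750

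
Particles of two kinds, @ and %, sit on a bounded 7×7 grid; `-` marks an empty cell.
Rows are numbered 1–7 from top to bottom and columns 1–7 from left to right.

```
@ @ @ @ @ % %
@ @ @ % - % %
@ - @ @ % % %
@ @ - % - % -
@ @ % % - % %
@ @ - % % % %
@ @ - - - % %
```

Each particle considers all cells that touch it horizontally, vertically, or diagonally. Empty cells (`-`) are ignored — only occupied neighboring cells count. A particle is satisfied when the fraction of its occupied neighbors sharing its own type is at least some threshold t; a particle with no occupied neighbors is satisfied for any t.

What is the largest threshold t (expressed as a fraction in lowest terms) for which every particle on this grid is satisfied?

Row 1: (1,1)@ 3/3 · (1,2)@ 5/5 · (1,3)@ 4/5 · (1,4)@ 3/4 · (1,5)@ 1/4 · (1,6)% 3/4 · (1,7)% 3/3
Row 2: (2,1)@ 4/4 · (2,2)@ 7/7 · (2,3)@ 6/7 · (2,4)% 1/7 · (2,6)% 6/7 · (2,7)% 5/5
Row 3: (3,1)@ 4/4 · (3,3)@ 4/6 · (3,4)@ 2/5 · (3,5)% 5/6 · (3,6)% 5/5 · (3,7)% 4/4
Row 4: (4,1)@ 4/4 · (4,2)@ 5/6 · (4,4)% 3/5 · (4,6)% 5/5
Row 5: (5,1)@ 5/5 · (5,2)@ 5/6 · (5,3)% 3/6 · (5,4)% 4/4 · (5,6)% 5/5 · (5,7)% 4/4
Row 6: (6,1)@ 5/5 · (6,2)@ 5/6 · (6,4)% 3/3 · (6,5)% 5/5 · (6,6)% 6/6 · (6,7)% 5/5
Row 7: (7,1)@ 3/3 · (7,2)@ 3/3 · (7,6)% 4/4 · (7,7)% 3/3
The smallest same-type fraction is 1/7 at (2,4), which reduces to 1/7. Any threshold above that leaves this particle unsatisfied.

1/7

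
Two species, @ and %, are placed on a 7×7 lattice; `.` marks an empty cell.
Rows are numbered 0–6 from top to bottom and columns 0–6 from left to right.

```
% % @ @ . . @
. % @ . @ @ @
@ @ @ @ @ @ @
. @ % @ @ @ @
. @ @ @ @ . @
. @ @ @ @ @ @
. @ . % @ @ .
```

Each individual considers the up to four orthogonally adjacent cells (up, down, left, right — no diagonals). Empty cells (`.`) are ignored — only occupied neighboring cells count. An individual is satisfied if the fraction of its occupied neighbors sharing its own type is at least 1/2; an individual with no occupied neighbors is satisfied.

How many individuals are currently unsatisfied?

3

Row 0: (0,0)% 1/1 satisfied · (0,1)% 2/3 satisfied · (0,2)@ 2/3 satisfied · (0,3)@ 1/1 satisfied · (0,6)@ 1/1 satisfied
Row 1: (1,1)% 1/3 not · (1,2)@ 2/3 satisfied · (1,4)@ 2/2 satisfied · (1,5)@ 3/3 satisfied · (1,6)@ 3/3 satisfied
Row 2: (2,0)@ 1/1 satisfied · (2,1)@ 3/4 satisfied · (2,2)@ 3/4 satisfied · (2,3)@ 3/3 satisfied · (2,4)@ 4/4 satisfied · (2,5)@ 4/4 satisfied · (2,6)@ 3/3 satisfied
Row 3: (3,1)@ 2/3 satisfied · (3,2)% 0/4 not · (3,3)@ 3/4 satisfied · (3,4)@ 4/4 satisfied · (3,5)@ 3/3 satisfied · (3,6)@ 3/3 satisfied
Row 4: (4,1)@ 3/3 satisfied · (4,2)@ 3/4 satisfied · (4,3)@ 4/4 satisfied · (4,4)@ 3/3 satisfied · (4,6)@ 2/2 satisfied
Row 5: (5,1)@ 3/3 satisfied · (5,2)@ 3/3 satisfied · (5,3)@ 3/4 satisfied · (5,4)@ 4/4 satisfied · (5,5)@ 3/3 satisfied · (5,6)@ 2/2 satisfied
Row 6: (6,1)@ 1/1 satisfied · (6,3)% 0/2 not · (6,4)@ 2/3 satisfied · (6,5)@ 2/2 satisfied
Unsatisfied: (1,1), (3,2), (6,3) — 3 in total.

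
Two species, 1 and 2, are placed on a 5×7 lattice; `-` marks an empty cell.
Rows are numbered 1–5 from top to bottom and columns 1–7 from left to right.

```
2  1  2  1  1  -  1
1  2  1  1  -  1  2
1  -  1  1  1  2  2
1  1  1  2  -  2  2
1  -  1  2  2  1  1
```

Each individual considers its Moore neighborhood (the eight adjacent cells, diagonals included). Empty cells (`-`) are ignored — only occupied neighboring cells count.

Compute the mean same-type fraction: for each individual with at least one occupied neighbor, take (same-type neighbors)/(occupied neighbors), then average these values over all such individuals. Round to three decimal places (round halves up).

0.609

(1,1)2 1/3
(1,2)1 2/5
(1,3)2 1/5
(1,4)1 3/4
(1,5)1 3/3
(1,7)1 1/2
(2,1)1 2/4
(2,2)2 2/7
(2,3)1 5/7
(2,4)1 6/7
(2,6)1 3/6
(2,7)2 2/4
(3,1)1 3/4
(3,3)1 5/7
(3,4)1 5/6
(3,5)1 3/6
(3,6)2 4/6
(3,7)2 4/5
(4,1)1 3/3
(4,2)1 6/6
(4,3)1 4/6
(4,4)2 2/7
(4,6)2 4/7
(4,7)2 3/5
(5,1)1 2/2
(5,3)1 2/4
(5,4)2 2/4
(5,5)2 3/4
(5,6)1 1/4
(5,7)1 1/3
Sum over 30 individuals: 1/3 + 2/5 + 1/5 + 3/4 + 3/3 + 1/2 + 2/4 + 2/7 + 5/7 + 6/7 + 3/6 + 2/4 + 3/4 + 5/7 + 5/6 + 3/6 + 4/6 + 4/5 + 3/3 + 6/6 + 4/6 + 2/7 + 4/7 + 3/5 + 2/2 + 2/4 + 2/4 + 3/4 + 1/4 + 1/3 = 767/42; mean = 767/42 ÷ 30 = 767/1260 = 0.608730… → 0.609.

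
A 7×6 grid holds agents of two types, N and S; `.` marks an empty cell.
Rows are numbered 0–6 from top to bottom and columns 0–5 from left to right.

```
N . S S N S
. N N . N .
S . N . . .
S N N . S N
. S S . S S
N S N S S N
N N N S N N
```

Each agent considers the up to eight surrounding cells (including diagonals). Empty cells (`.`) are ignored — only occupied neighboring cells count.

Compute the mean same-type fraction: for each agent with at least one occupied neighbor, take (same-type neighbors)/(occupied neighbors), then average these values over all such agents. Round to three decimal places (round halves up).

(0,0)N 1/1
(0,2)S 1/3
(0,3)S 1/4
(0,4)N 1/3
(0,5)S 0/2
(1,1)N 3/5
(1,2)N 2/4
(1,4)N 1/3
(2,0)S 1/3
(2,2)N 4/4
(3,0)S 2/3
(3,1)N 2/6
(3,2)N 2/4
(3,4)S 2/3
(3,5)N 0/3
(4,1)S 3/7
(4,2)S 3/6
(4,4)S 4/6
(4,5)S 3/5
(5,0)N 2/4
(5,1)S 2/7
(5,2)N 2/7
(5,3)S 4/7
(5,4)S 4/7
(5,5)N 2/5
(6,0)N 2/3
(6,1)N 4/5
(6,2)N 2/5
(6,3)S 2/5
(6,4)N 2/5
(6,5)N 2/3
Sum over 31 agents: 1/1 + 1/3 + 1/4 + 1/3 + 0/2 + 3/5 + 2/4 + 1/3 + 1/3 + 4/4 + 2/3 + 2/6 + 2/4 + 2/3 + 0/3 + 3/7 + 3/6 + 4/6 + 3/5 + 2/4 + 2/7 + 2/7 + 4/7 + 4/7 + 2/5 + 2/3 + 4/5 + 2/5 + 2/5 + 2/5 + 2/3 = 2099/140; mean = 2099/140 ÷ 31 = 2099/4340 = 0.483640… → 0.484.

0.484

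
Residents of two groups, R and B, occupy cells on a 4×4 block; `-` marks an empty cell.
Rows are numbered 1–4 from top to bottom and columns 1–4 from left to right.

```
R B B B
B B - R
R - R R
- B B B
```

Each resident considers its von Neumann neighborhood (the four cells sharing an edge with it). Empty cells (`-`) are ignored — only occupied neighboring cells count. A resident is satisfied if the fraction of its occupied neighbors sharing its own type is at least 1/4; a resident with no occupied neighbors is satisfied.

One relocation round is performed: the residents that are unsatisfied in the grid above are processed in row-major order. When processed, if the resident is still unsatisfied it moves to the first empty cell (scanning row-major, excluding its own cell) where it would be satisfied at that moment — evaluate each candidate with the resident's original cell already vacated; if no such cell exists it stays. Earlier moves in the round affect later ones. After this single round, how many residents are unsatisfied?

Initially unsatisfied (in order): (1,1), (3,1).
  (1,1) → (2,3).
  (3,1) → (3,2).
Resulting grid:
- B B B
B B R R
- R R R
- B B B
All satisfied now.

0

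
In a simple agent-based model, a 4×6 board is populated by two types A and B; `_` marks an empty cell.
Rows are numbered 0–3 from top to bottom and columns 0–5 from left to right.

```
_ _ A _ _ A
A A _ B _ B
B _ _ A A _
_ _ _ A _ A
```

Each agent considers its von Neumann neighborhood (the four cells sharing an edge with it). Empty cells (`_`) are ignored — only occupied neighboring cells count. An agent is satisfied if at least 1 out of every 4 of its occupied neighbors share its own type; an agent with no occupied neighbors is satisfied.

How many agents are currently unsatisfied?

4

(0,2)A 0/0 ✓
(0,5)A 0/1 ✗
(1,0)A 1/2 ✓
(1,1)A 1/1 ✓
(1,3)B 0/1 ✗
(1,5)B 0/1 ✗
(2,0)B 0/1 ✗
(2,3)A 2/3 ✓
(2,4)A 1/1 ✓
(3,3)A 1/1 ✓
(3,5)A 0/0 ✓
Unsatisfied: (0,5), (1,3), (1,5), (2,0) — 4 in total.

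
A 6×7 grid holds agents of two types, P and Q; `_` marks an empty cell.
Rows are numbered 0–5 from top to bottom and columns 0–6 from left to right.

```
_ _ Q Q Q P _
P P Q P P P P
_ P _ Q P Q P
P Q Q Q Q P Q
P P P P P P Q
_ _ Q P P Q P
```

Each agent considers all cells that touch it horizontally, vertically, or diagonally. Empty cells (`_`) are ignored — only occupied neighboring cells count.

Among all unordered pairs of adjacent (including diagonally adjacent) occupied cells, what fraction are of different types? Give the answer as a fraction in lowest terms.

52/101

Scan each occupied cell's neighbors to the right and below (and the two forward diagonals) so each pair is counted once.
From row 0: 8 unlike of 15 pairs (running 8/15).
From row 1: 8 unlike of 20 pairs (running 16/35).
From row 2: 9 unlike of 17 pairs (running 25/52).
From row 3: 17 unlike of 25 pairs (running 42/77).
From row 4: 7 unlike of 20 pairs (running 49/97).
From row 5: 3 unlike of 4 pairs (running 52/101).
Total adjacent occupied pairs: 101; unlike-type pairs: 52.
52/101 is already in lowest terms.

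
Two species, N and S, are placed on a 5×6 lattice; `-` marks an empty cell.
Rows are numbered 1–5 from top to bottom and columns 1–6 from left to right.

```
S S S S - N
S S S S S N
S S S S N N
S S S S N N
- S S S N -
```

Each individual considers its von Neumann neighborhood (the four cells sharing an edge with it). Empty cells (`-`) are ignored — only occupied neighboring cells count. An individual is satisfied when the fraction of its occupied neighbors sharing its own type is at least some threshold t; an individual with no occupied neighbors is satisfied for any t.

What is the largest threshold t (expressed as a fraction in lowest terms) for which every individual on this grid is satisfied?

(1,1)S 2/2
(1,2)S 3/3
(1,3)S 3/3
(1,4)S 2/2
(1,6)N 1/1
(2,1)S 3/3
(2,2)S 4/4
(2,3)S 4/4
(2,4)S 4/4
(2,5)S 1/3
(2,6)N 2/3
(3,1)S 3/3
(3,2)S 4/4
(3,3)S 4/4
(3,4)S 3/4
(3,5)N 2/4
(3,6)N 3/3
(4,1)S 2/2
(4,2)S 4/4
(4,3)S 4/4
(4,4)S 3/4
(4,5)N 3/4
(4,6)N 2/2
(5,2)S 2/2
(5,3)S 3/3
(5,4)S 2/3
(5,5)N 1/2
The smallest same-type fraction is 1/3 at (2,5), which reduces to 1/3. Any threshold above that leaves this individual unsatisfied.

1/3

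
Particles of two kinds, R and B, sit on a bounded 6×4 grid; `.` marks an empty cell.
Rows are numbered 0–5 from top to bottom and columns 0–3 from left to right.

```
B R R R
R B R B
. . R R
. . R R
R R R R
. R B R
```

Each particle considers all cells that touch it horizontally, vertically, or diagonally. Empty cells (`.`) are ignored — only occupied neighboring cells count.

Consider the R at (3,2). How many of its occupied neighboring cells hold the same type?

Occupied neighbors of (3,2): (2,2)=R, (2,3)=R, (3,3)=R, (4,1)=R, (4,2)=R, (4,3)=R.
Same type (R): 6 of 6.

6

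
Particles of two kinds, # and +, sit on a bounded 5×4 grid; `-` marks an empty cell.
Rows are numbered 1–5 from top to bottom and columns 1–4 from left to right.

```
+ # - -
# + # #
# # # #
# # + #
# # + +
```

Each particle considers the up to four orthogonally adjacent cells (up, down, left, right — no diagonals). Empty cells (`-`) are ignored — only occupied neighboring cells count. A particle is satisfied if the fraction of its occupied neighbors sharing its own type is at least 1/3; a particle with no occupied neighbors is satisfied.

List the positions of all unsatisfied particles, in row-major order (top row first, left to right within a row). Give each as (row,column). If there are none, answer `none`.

(1,1)+ 0/2 not
(1,2)# 0/2 not
(2,1)# 1/3 satisfied
(2,2)+ 0/4 not
(2,3)# 2/3 satisfied
(2,4)# 2/2 satisfied
(3,1)# 3/3 satisfied
(3,2)# 3/4 satisfied
(3,3)# 3/4 satisfied
(3,4)# 3/3 satisfied
(4,1)# 3/3 satisfied
(4,2)# 3/4 satisfied
(4,3)+ 1/4 not
(4,4)# 1/3 satisfied
(5,1)# 2/2 satisfied
(5,2)# 2/3 satisfied
(5,3)+ 2/3 satisfied
(5,4)+ 1/2 satisfied

(1,1), (1,2), (2,2), (4,3)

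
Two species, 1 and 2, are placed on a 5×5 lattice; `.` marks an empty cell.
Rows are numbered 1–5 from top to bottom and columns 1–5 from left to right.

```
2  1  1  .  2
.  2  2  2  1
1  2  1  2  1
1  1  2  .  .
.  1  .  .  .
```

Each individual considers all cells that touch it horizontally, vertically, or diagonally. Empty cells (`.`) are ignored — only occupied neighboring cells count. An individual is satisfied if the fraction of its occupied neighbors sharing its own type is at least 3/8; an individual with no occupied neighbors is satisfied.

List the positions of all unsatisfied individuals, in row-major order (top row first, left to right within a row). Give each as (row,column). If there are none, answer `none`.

(1,2), (1,3), (2,5), (3,3), (3,5)

Row 1: (1,1)2 1/2 satisfied · (1,2)1 1/4 not · (1,3)1 1/4 not · (1,5)2 1/2 satisfied
Row 2: (2,2)2 3/7 satisfied · (2,3)2 4/7 satisfied · (2,4)2 3/7 satisfied · (2,5)1 1/4 not
Row 3: (3,1)1 2/4 satisfied · (3,2)2 3/7 satisfied · (3,3)1 1/7 not · (3,4)2 3/6 satisfied · (3,5)1 1/3 not
Row 4: (4,1)1 3/4 satisfied · (4,2)1 4/6 satisfied · (4,3)2 2/5 satisfied
Row 5: (5,2)1 2/3 satisfied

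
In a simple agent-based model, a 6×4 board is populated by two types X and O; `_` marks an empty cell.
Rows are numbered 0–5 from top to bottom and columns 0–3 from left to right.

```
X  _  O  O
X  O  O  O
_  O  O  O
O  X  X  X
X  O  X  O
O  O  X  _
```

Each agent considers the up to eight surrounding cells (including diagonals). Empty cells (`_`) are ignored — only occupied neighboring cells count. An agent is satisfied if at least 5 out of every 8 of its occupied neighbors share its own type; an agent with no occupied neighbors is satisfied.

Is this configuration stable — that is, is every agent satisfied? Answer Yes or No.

(0,0)X 1/2 ✗
(0,2)O 4/4 ✓
(0,3)O 3/3 ✓
(1,0)X 1/3 ✗
(1,1)O 4/6 ✓
(1,2)O 7/7 ✓
(1,3)O 5/5 ✓
(2,1)O 4/7 ✗
(2,2)O 5/8 ✓
(2,3)O 3/5 ✗
(3,0)O 2/4 ✗
(3,1)X 3/7 ✗
(3,2)X 3/8 ✗
(3,3)X 2/5 ✗
(4,0)X 1/5 ✗
(4,1)O 3/8 ✗
(4,2)X 4/7 ✗
(4,3)O 0/4 ✗
(5,0)O 2/3 ✓
(5,1)O 2/5 ✗
(5,2)X 1/4 ✗
For instance (0,0) has only 1/2 same-type neighbors, below 5/8.

No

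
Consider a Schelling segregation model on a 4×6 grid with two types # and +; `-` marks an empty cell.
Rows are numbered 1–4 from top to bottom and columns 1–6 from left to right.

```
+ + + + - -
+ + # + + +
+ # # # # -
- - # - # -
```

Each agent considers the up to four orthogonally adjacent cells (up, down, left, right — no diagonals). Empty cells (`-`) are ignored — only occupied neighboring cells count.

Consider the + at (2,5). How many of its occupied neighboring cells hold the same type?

Occupied neighbors of (2,5): (3,5)=#, (2,4)=+, (2,6)=+.
Same type (+): 2 of 3.

2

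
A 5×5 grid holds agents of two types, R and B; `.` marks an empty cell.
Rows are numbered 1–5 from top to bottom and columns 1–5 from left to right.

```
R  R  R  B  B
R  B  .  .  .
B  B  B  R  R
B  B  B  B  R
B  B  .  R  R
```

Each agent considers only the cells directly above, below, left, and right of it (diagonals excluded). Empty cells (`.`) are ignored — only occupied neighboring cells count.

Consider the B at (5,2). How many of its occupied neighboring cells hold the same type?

Occupied neighbors of (5,2): (4,2)=B, (5,1)=B.
Same type (B): 2 of 2.

2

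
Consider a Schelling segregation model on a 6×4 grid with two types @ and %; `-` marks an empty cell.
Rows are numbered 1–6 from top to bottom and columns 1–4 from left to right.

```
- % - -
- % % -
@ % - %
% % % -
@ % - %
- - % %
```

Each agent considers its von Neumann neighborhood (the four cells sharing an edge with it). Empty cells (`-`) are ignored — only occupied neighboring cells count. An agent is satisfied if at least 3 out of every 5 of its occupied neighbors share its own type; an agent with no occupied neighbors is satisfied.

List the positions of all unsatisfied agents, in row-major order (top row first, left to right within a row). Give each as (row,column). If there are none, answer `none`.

(1,2)% 1/1 satisfied
(2,2)% 3/3 satisfied
(2,3)% 1/1 satisfied
(3,1)@ 0/2 not
(3,2)% 2/3 satisfied
(3,4)% 0/0 satisfied
(4,1)% 1/3 not
(4,2)% 4/4 satisfied
(4,3)% 1/1 satisfied
(5,1)@ 0/2 not
(5,2)% 1/2 not
(5,4)% 1/1 satisfied
(6,3)% 1/1 satisfied
(6,4)% 2/2 satisfied

(3,1), (4,1), (5,1), (5,2)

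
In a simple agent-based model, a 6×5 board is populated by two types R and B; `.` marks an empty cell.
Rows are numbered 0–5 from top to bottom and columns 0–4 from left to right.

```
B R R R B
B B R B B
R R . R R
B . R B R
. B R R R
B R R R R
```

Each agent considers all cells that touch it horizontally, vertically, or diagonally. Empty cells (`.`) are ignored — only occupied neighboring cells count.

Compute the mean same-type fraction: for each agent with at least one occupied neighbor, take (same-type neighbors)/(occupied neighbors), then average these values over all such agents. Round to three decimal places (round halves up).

(0,0)B 2/3
(0,1)R 2/5
(0,2)R 3/5
(0,3)R 2/5
(0,4)B 2/3
(1,0)B 2/5
(1,1)B 2/7
(1,2)R 5/7
(1,3)B 2/7
(1,4)B 2/5
(2,0)R 1/4
(2,1)R 3/6
(2,3)R 4/7
(2,4)R 2/5
(3,0)B 1/3
(3,2)R 4/6
(3,3)B 0/7
(3,4)R 4/5
(4,1)B 2/6
(4,2)R 5/7
(4,3)R 7/8
(4,4)R 4/5
(5,0)B 1/2
(5,1)R 2/4
(5,2)R 4/5
(5,3)R 5/5
(5,4)R 3/3
Sum over 27 agents: 2/3 + 2/5 + 3/5 + 2/5 + 2/3 + 2/5 + 2/7 + 5/7 + 2/7 + 2/5 + 1/4 + 3/6 + 4/7 + 2/5 + 1/3 + 4/6 + 0/7 + 4/5 + 2/6 + 5/7 + 7/8 + 4/5 + 1/2 + 2/4 + 4/5 + 5/5 + 3/3 = 2497/168; mean = 2497/168 ÷ 27 = 2497/4536 = 0.550485… → 0.550.

0.550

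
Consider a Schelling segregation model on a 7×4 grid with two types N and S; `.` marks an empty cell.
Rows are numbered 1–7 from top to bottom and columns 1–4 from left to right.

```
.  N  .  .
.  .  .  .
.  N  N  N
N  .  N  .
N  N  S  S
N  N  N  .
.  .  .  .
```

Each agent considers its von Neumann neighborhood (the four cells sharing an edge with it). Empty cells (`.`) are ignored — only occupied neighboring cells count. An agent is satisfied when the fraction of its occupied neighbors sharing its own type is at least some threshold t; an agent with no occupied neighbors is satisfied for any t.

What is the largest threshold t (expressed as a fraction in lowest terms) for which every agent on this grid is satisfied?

Row 1: (1,2)N — no occupied neighbors
Row 3: (3,2)N 1/1 · (3,3)N 3/3 · (3,4)N 1/1
Row 4: (4,1)N 1/1 · (4,3)N 1/2
Row 5: (5,1)N 3/3 · (5,2)N 2/3 · (5,3)S 1/4 · (5,4)S 1/1
Row 6: (6,1)N 2/2 · (6,2)N 3/3 · (6,3)N 1/2
The smallest same-type fraction is 1/4 at (5,3), which reduces to 1/4. Any threshold above that leaves this agent unsatisfied.

1/4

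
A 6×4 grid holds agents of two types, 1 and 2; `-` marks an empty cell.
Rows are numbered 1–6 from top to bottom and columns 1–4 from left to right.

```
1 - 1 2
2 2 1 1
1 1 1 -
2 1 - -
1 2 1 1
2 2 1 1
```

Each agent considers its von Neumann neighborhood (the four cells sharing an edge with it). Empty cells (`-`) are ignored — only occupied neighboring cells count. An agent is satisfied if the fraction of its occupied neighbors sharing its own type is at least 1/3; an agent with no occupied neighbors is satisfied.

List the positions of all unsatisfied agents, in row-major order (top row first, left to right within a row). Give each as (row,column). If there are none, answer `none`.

Row 1: (1,1)1 0/1 ✗ · (1,3)1 1/2 ✓ · (1,4)2 0/2 ✗
Row 2: (2,1)2 1/3 ✓ · (2,2)2 1/3 ✓ · (2,3)1 3/4 ✓ · (2,4)1 1/2 ✓
Row 3: (3,1)1 1/3 ✓ · (3,2)1 3/4 ✓ · (3,3)1 2/2 ✓
Row 4: (4,1)2 0/3 ✗ · (4,2)1 1/3 ✓
Row 5: (5,1)1 0/3 ✗ · (5,2)2 1/4 ✗ · (5,3)1 2/3 ✓ · (5,4)1 2/2 ✓
Row 6: (6,1)2 1/2 ✓ · (6,2)2 2/3 ✓ · (6,3)1 2/3 ✓ · (6,4)1 2/2 ✓

(1,1), (1,4), (4,1), (5,1), (5,2)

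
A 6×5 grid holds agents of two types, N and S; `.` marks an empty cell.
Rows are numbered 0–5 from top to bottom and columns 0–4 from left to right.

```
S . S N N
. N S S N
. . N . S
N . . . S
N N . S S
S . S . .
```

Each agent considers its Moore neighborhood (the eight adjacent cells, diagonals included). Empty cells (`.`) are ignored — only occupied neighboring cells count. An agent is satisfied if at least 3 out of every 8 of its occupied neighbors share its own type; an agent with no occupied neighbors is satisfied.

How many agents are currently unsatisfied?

(0,0)S 0/1 not
(0,2)S 2/4 satisfied
(0,3)N 2/5 satisfied
(0,4)N 2/3 satisfied
(1,1)N 1/4 not
(1,2)S 2/5 satisfied
(1,3)S 3/7 satisfied
(1,4)N 2/4 satisfied
(2,2)N 1/3 not
(2,4)S 2/3 satisfied
(3,0)N 2/2 satisfied
(3,4)S 3/3 satisfied
(4,0)N 2/3 satisfied
(4,1)N 2/4 satisfied
(4,3)S 3/3 satisfied
(4,4)S 2/2 satisfied
(5,0)S 0/2 not
(5,2)S 1/2 satisfied
Unsatisfied: (0,0), (1,1), (2,2), (5,0) — 4 in total.

4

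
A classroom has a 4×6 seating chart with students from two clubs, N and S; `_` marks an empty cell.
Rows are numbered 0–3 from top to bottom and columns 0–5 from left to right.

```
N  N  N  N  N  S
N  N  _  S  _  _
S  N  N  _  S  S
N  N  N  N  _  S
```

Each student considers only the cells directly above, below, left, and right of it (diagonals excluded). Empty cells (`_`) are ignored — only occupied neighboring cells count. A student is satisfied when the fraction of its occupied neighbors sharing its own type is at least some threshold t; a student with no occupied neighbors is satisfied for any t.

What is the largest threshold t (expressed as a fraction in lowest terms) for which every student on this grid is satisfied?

0/1

(0,0)N 2/2
(0,1)N 3/3
(0,2)N 2/2
(0,3)N 2/3
(0,4)N 1/2
(0,5)S 0/1
(1,0)N 2/3
(1,1)N 3/3
(1,3)S 0/1
(2,0)S 0/3
(2,1)N 3/4
(2,2)N 2/2
(2,4)S 1/1
(2,5)S 2/2
(3,0)N 1/2
(3,1)N 3/3
(3,2)N 3/3
(3,3)N 1/1
(3,5)S 1/1
The smallest same-type fraction is 0/1 at (0,5), which reduces to 0/1. Any threshold above that leaves this student unsatisfied.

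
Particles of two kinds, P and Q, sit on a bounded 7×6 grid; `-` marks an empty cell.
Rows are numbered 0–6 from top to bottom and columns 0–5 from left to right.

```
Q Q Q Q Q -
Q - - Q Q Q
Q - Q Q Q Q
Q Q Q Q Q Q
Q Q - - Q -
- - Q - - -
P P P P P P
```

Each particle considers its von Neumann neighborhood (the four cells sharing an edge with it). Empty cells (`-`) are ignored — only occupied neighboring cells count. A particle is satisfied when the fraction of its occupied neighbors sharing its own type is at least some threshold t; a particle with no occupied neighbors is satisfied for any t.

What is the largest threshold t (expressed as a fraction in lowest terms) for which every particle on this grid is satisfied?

(0,0)Q 2/2
(0,1)Q 2/2
(0,2)Q 2/2
(0,3)Q 3/3
(0,4)Q 2/2
(1,0)Q 2/2
(1,3)Q 3/3
(1,4)Q 4/4
(1,5)Q 2/2
(2,0)Q 2/2
(2,2)Q 2/2
(2,3)Q 4/4
(2,4)Q 4/4
(2,5)Q 3/3
(3,0)Q 3/3
(3,1)Q 3/3
(3,2)Q 3/3
(3,3)Q 3/3
(3,4)Q 4/4
(3,5)Q 2/2
(4,0)Q 2/2
(4,1)Q 2/2
(4,4)Q 1/1
(5,2)Q 0/1
(6,0)P 1/1
(6,1)P 2/2
(6,2)P 2/3
(6,3)P 2/2
(6,4)P 2/2
(6,5)P 1/1
The smallest same-type fraction is 0/1 at (5,2), which reduces to 0/1. Any threshold above that leaves this particle unsatisfied.

0/1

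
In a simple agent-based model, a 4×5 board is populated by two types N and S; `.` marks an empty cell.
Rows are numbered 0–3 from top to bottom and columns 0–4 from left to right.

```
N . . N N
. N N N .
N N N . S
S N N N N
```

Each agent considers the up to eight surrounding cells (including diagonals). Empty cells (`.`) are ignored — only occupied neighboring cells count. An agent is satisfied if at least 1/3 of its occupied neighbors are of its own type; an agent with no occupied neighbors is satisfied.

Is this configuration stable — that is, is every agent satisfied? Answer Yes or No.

Row 0: (0,0)N 1/1 satisfied · (0,3)N 3/3 satisfied · (0,4)N 2/2 satisfied
Row 1: (1,1)N 5/5 satisfied · (1,2)N 5/5 satisfied · (1,3)N 4/5 satisfied
Row 2: (2,0)N 3/4 satisfied · (2,1)N 6/7 satisfied · (2,2)N 7/7 satisfied · (2,4)S 0/3 not
Row 3: (3,0)S 0/3 not · (3,1)N 4/5 satisfied · (3,2)N 4/4 satisfied · (3,3)N 3/4 satisfied · (3,4)N 1/2 satisfied
For instance (2,4) has only 0/3 same-type neighbors, below 1/3.

No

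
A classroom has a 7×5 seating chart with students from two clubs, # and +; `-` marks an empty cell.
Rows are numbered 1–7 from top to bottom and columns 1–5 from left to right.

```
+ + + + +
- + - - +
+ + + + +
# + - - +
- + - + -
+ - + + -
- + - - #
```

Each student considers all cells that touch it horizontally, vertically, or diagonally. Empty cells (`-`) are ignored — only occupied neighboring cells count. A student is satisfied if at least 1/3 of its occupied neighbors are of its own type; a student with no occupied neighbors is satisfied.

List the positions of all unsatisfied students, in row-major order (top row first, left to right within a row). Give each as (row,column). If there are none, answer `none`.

(1,1)+ 2/2 ✓
(1,2)+ 3/3 ✓
(1,3)+ 3/3 ✓
(1,4)+ 3/3 ✓
(1,5)+ 2/2 ✓
(2,2)+ 6/6 ✓
(2,5)+ 4/4 ✓
(3,1)+ 3/4 ✓
(3,2)+ 4/5 ✓
(3,3)+ 4/4 ✓
(3,4)+ 4/4 ✓
(3,5)+ 3/3 ✓
(4,1)# 0/4 ✗
(4,2)+ 4/5 ✓
(4,5)+ 3/3 ✓
(5,2)+ 3/4 ✓
(5,4)+ 3/3 ✓
(6,1)+ 2/2 ✓
(6,3)+ 4/4 ✓
(6,4)+ 2/3 ✓
(7,2)+ 2/2 ✓
(7,5)# 0/1 ✗

(4,1), (7,5)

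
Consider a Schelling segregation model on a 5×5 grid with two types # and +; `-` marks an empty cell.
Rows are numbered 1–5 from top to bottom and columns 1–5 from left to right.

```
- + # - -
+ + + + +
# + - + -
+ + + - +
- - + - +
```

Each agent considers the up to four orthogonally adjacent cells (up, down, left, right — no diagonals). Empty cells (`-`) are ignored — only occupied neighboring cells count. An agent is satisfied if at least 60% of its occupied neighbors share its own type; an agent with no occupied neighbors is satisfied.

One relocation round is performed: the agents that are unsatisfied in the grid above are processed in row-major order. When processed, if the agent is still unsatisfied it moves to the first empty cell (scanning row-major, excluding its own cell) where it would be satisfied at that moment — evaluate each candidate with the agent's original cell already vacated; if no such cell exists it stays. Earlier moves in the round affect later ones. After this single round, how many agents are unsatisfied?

Initially unsatisfied (in order): (1,2), (1,3), (2,1), (3,1), (4,1).
  (1,2) → (1,1).
  (1,3): no empty cell satisfies it; stays.
  (2,1): now satisfied by earlier moves; stays.
  (3,1): no empty cell satisfies it; stays.
  (4,1) → (1,2).
Resulting grid:
+ + # - -
+ + + + +
# + - + -
- + + - +
- - + - +
Unsatisfied now: (1,3), (3,1).

2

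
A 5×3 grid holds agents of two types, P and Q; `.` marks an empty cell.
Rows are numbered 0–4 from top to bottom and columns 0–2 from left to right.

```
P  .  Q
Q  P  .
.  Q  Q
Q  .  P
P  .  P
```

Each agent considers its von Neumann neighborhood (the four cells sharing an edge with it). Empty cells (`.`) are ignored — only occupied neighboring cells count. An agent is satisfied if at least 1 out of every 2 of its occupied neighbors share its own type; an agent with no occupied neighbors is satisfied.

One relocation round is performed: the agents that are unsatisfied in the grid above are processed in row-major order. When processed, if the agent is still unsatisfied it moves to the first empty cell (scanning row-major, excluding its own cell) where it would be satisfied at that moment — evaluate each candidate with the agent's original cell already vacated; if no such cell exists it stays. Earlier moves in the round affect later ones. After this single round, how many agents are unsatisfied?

Initially unsatisfied (in order): (0,0), (1,0), (1,1), (3,0), (4,0).
  (0,0) → (0,1).
  (1,0) → (1,2).
  (1,1) → (0,0).
  (3,0) → (1,1).
  (4,0): now satisfied by earlier moves; stays.
Resulting grid:
P P Q
. Q Q
. Q Q
. . P
P . P
Unsatisfied now: (0,1).

1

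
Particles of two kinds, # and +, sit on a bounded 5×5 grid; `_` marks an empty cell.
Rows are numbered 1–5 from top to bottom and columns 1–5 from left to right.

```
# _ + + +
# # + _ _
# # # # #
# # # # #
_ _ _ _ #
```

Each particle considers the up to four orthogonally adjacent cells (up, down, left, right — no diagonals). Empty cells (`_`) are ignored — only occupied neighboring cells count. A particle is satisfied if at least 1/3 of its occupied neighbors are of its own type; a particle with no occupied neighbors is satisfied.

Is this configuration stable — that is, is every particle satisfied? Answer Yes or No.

Yes

Row 1: (1,1)# 1/1 satisfied · (1,3)+ 2/2 satisfied · (1,4)+ 2/2 satisfied · (1,5)+ 1/1 satisfied
Row 2: (2,1)# 3/3 satisfied · (2,2)# 2/3 satisfied · (2,3)+ 1/3 satisfied
Row 3: (3,1)# 3/3 satisfied · (3,2)# 4/4 satisfied · (3,3)# 3/4 satisfied · (3,4)# 3/3 satisfied · (3,5)# 2/2 satisfied
Row 4: (4,1)# 2/2 satisfied · (4,2)# 3/3 satisfied · (4,3)# 3/3 satisfied · (4,4)# 3/3 satisfied · (4,5)# 3/3 satisfied
Row 5: (5,5)# 1/1 satisfied
All meet the threshold, so the configuration is stable.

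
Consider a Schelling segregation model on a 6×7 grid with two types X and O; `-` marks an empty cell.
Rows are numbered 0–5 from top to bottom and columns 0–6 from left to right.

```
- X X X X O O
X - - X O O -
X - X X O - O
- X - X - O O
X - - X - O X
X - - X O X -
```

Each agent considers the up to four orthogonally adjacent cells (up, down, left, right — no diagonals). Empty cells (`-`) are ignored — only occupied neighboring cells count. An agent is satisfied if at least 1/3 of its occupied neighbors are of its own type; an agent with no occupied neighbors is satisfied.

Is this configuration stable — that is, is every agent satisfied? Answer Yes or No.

No

(0,1)X 1/1 ✓
(0,2)X 2/2 ✓
(0,3)X 3/3 ✓
(0,4)X 1/3 ✓
(0,5)O 2/3 ✓
(0,6)O 1/1 ✓
(1,0)X 1/1 ✓
(1,3)X 2/3 ✓
(1,4)O 2/4 ✓
(1,5)O 2/2 ✓
(2,0)X 1/1 ✓
(2,2)X 1/1 ✓
(2,3)X 3/4 ✓
(2,4)O 1/2 ✓
(2,6)O 1/1 ✓
(3,1)X 0/0 ✓
(3,3)X 2/2 ✓
(3,5)O 2/2 ✓
(3,6)O 2/3 ✓
(4,0)X 1/1 ✓
(4,3)X 2/2 ✓
(4,5)O 1/3 ✓
(4,6)X 0/2 ✗
(5,0)X 1/1 ✓
(5,3)X 1/2 ✓
(5,4)O 0/2 ✗
(5,5)X 0/2 ✗
For instance (4,6) has only 0/2 same-type neighbors, below 1/3.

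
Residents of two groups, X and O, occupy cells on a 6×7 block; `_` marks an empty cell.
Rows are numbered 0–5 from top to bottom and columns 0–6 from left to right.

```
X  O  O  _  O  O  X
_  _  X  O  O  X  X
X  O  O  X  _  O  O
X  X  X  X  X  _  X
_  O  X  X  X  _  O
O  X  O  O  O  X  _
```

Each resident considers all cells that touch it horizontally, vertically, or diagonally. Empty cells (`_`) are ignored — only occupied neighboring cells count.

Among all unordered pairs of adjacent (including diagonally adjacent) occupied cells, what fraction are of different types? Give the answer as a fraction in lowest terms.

Scan each occupied cell's neighbors to the right and below (and the two forward diagonals) so each pair is counted once.
From row 0: 7 unlike of 15 pairs (running 7/15).
From row 1: 10 unlike of 15 pairs (running 17/30).
From row 2: 11 unlike of 18 pairs (running 28/48).
From row 3: 4 unlike of 16 pairs (running 32/64).
From row 4: 10 unlike of 16 pairs (running 42/80).
From row 5: 3 unlike of 5 pairs (running 45/85).
Total adjacent occupied pairs: 85; unlike-type pairs: 45.
45/85 reduces to 9/17.

9/17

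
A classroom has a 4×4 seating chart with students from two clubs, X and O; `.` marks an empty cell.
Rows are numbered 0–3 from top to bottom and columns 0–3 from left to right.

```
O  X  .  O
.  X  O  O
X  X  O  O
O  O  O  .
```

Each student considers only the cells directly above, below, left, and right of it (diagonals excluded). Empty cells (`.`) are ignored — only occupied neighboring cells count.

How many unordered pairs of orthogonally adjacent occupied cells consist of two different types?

5

Scan each occupied cell's neighbors to the right and below so each pair is counted once.
From row 0: 1 unlike of 3 pairs (running 1/3).
From row 1: 1 unlike of 5 pairs (running 2/8).
From row 2: 3 unlike of 6 pairs (running 5/14).
From row 3: 0 unlike of 2 pairs (running 5/16).
Total adjacent occupied pairs: 16; unlike-type pairs: 5.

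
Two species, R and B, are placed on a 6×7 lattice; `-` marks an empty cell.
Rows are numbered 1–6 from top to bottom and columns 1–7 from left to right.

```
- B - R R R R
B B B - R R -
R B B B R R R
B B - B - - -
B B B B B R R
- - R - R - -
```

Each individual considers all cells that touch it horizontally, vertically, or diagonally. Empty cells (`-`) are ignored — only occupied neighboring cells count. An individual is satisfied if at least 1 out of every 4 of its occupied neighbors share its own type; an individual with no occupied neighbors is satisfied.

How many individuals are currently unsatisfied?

Row 1: (1,2)B 3/3 ✓ · (1,4)R 2/3 ✓ · (1,5)R 4/4 ✓ · (1,6)R 4/4 ✓ · (1,7)R 2/2 ✓
Row 2: (2,1)B 3/4 ✓ · (2,2)B 5/6 ✓ · (2,3)B 5/6 ✓ · (2,5)R 6/7 ✓ · (2,6)R 7/7 ✓
Row 3: (3,1)R 0/5 ✗ · (3,2)B 6/7 ✓ · (3,3)B 6/6 ✓ · (3,4)B 3/5 ✓ · (3,5)R 3/5 ✓ · (3,6)R 4/4 ✓ · (3,7)R 2/2 ✓
Row 4: (4,1)B 4/5 ✓ · (4,2)B 6/7 ✓ · (4,4)B 5/6 ✓
Row 5: (5,1)B 3/3 ✓ · (5,2)B 4/5 ✓ · (5,3)B 4/5 ✓ · (5,4)B 3/5 ✓ · (5,5)B 2/4 ✓ · (5,6)R 2/3 ✓ · (5,7)R 1/1 ✓
Row 6: (6,3)R 0/3 ✗ · (6,5)R 1/3 ✓
Unsatisfied: (3,1), (6,3) — 2 in total.

2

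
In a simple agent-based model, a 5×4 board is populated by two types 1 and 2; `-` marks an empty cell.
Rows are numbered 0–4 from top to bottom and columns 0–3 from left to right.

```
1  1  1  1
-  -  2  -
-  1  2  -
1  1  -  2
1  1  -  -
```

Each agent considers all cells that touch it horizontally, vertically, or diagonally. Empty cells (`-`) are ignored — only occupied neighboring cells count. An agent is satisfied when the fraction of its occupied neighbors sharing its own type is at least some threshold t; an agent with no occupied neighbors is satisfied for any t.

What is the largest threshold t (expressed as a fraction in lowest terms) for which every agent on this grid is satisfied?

(0,0)1 1/1
(0,1)1 2/3
(0,2)1 2/3
(0,3)1 1/2
(1,2)2 1/5
(2,1)1 2/4
(2,2)2 2/4
(3,0)1 4/4
(3,1)1 4/5
(3,3)2 1/1
(4,0)1 3/3
(4,1)1 3/3
The smallest same-type fraction is 1/5 at (1,2), which reduces to 1/5. Any threshold above that leaves this agent unsatisfied.

1/5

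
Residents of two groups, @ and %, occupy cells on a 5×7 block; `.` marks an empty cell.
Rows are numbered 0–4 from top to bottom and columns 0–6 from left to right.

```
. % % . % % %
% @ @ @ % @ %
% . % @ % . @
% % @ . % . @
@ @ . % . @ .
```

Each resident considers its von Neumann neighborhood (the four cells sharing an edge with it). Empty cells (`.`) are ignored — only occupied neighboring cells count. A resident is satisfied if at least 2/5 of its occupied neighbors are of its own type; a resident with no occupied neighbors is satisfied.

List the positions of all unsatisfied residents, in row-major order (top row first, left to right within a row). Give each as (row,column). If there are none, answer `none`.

Row 0: (0,1)% 1/2 ✓ · (0,2)% 1/2 ✓ · (0,4)% 2/2 ✓ · (0,5)% 2/3 ✓ · (0,6)% 2/2 ✓
Row 1: (1,0)% 1/2 ✓ · (1,1)@ 1/3 ✗ · (1,2)@ 2/4 ✓ · (1,3)@ 2/3 ✓ · (1,4)% 2/4 ✓ · (1,5)@ 0/3 ✗ · (1,6)% 1/3 ✗
Row 2: (2,0)% 2/2 ✓ · (2,2)% 0/3 ✗ · (2,3)@ 1/3 ✗ · (2,4)% 2/3 ✓ · (2,6)@ 1/2 ✓
Row 3: (3,0)% 2/3 ✓ · (3,1)% 1/3 ✗ · (3,2)@ 0/2 ✗ · (3,4)% 1/1 ✓ · (3,6)@ 1/1 ✓
Row 4: (4,0)@ 1/2 ✓ · (4,1)@ 1/2 ✓ · (4,3)% 0/0 ✓ · (4,5)@ 0/0 ✓

(1,1), (1,5), (1,6), (2,2), (2,3), (3,1), (3,2)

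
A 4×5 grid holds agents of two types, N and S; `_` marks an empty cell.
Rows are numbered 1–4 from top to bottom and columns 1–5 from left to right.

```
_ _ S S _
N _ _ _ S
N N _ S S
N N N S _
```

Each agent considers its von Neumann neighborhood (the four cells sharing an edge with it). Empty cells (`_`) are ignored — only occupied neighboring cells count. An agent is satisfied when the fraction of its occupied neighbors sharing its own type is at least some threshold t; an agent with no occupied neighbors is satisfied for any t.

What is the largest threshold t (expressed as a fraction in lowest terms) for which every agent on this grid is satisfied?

1/2

(1,3)S 1/1
(1,4)S 1/1
(2,1)N 1/1
(2,5)S 1/1
(3,1)N 3/3
(3,2)N 2/2
(3,4)S 2/2
(3,5)S 2/2
(4,1)N 2/2
(4,2)N 3/3
(4,3)N 1/2
(4,4)S 1/2
The smallest same-type fraction is 1/2 at (4,3), which reduces to 1/2. Any threshold above that leaves this agent unsatisfied.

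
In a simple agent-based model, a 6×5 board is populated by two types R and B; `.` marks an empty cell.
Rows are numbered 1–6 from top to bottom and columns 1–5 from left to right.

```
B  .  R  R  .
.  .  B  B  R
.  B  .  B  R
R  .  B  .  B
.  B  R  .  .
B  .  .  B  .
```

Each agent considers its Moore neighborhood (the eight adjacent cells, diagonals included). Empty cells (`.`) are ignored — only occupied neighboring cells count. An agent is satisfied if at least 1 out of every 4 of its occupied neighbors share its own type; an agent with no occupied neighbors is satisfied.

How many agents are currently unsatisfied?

(1,1)B 0/0 ok
(1,3)R 1/3 ok
(1,4)R 2/4 ok
(2,3)B 3/5 ok
(2,4)B 2/6 ok
(2,5)R 2/4 ok
(3,2)B 2/3 ok
(3,4)B 4/6 ok
(3,5)R 1/4 ok
(4,1)R 0/2 unhappy
(4,3)B 3/4 ok
(4,5)B 1/2 ok
(5,2)B 2/4 ok
(5,3)R 0/3 unhappy
(6,1)B 1/1 ok
(6,4)B 0/1 unhappy
Unsatisfied: (4,1), (5,3), (6,4) — 3 in total.

3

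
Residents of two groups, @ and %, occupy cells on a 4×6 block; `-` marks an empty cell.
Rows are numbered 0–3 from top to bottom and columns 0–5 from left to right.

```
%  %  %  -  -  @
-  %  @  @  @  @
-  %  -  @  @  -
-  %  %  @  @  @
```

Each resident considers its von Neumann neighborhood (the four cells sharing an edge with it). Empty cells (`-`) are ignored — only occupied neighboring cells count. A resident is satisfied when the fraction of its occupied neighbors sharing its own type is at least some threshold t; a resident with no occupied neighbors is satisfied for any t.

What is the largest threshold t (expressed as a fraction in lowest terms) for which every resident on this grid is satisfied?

Row 0: (0,0)% 1/1 · (0,1)% 3/3 · (0,2)% 1/2 · (0,5)@ 1/1
Row 1: (1,1)% 2/3 · (1,2)@ 1/3 · (1,3)@ 3/3 · (1,4)@ 3/3 · (1,5)@ 2/2
Row 2: (2,1)% 2/2 · (2,3)@ 3/3 · (2,4)@ 3/3
Row 3: (3,1)% 2/2 · (3,2)% 1/2 · (3,3)@ 2/3 · (3,4)@ 3/3 · (3,5)@ 1/1
The smallest same-type fraction is 1/3 at (1,2), which reduces to 1/3. Any threshold above that leaves this resident unsatisfied.

1/3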